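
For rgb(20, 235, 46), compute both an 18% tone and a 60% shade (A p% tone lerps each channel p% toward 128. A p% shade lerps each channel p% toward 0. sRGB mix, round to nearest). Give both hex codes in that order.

18% tone:
  R: 20 + 0.18×(128−20) = 20 + 19.44 = 39.44 → 39
  G: 235 + 0.18×(128−235) = 235 − 19.26 = 215.74 → 216
  B: 46 + 0.18×(128−46) = 46 + 14.76 = 60.76 → 61
  → #27D83D
60% shade:
  R: 20 + 0.6×(0−20) = 20 − 12 = 8 → 8
  G: 235 + 0.6×(0−235) = 235 − 141 = 94 → 94
  B: 46 + 0.6×(0−46) = 46 − 27.6 = 18.4 → 18
  → #085E12

#27D83D, #085E12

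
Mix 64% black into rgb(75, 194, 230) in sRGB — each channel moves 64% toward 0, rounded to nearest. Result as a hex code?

#1B4653

Lerp each channel 64% toward 0:
  R: 75 + 0.64×(0−75) = 75 − 48 = 27 → 27
  G: 194 + 0.64×(0−194) = 194 − 124.16 = 69.84 → 70
  B: 230 − 147.2 = 82.8 → 83
rgb(27, 70, 83) = #1B4653.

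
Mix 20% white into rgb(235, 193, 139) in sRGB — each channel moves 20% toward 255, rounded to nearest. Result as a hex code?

A 20% tint moves each channel 20% toward 255:
  R: 235 + 4 = 239 → 239
  G: 193 + 0.2×(255−193) = 193 + 12.4 = 205.4 → 205
  B: 139 + 23.2 = 162.2 → 162
rgb(239, 205, 162) = #efcda2.

#efcda2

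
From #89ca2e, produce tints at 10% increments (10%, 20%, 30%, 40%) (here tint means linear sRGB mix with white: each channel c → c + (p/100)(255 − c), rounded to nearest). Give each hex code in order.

#89ca2e is rgb(137, 202, 46).
10%: (137 + 11.8 = 148.8→149, 202 + 5.3 = 207.3→207, 46 + 20.9 = 66.9→67) → #95cf43
20%: (137 + 23.6 = 160.6→161, 202 + 10.6 = 212.6→213, 46 + 41.8 = 87.8→88) → #a1d558
30%: (137 + 35.4 = 172.4→172, 202 + 15.9 = 217.9→218, 46 + 62.7 = 108.7→109) → #acda6d
40%: (137 + 47.2 = 184.2→184, 202 + 21.2 = 223.2→223, 46 + 83.6 = 129.6→130) → #b8df82

#95cf43, #a1d558, #acda6d, #b8df82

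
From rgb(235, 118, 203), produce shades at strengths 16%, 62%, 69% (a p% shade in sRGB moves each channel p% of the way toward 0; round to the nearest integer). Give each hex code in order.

#c563ab, #592d4d, #49253f

16%: (235 − 37.6 = 197.4→197, 118 − 18.88 = 99.12→99, 203 − 32.48 = 170.52→171) → #c563ab
62%: (235 − 145.7 = 89.3→89, 118 − 73.16 = 44.84→45, 203 − 125.86 = 77.14→77) → #592d4d
69%: (235 − 162.15 = 72.85→73, 118 − 81.42 = 36.58→37, 203 − 140.07 = 62.93→63) → #49253f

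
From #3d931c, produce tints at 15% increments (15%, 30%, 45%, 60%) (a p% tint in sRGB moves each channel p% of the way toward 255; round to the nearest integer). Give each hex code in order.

#5aa33e, #77b360, #94c482, #b1d4a4

#3d931c is rgb(61, 147, 28).
15%: (61 + 29.1 = 90.1→90, 147 + 16.2 = 163.2→163, 28 + 34.05 = 62.05→62) → #5aa33e
30%: (61 + 58.2 = 119.2→119, 147 + 32.4 = 179.4→179, 28 + 68.1 = 96.1→96) → #77b360
45%: (61 + 87.3 = 148.3→148, 147 + 48.6 = 195.6→196, 28 + 102.15 = 130.15→130) → #94c482
60%: (61 + 116.4 = 177.4→177, 147 + 64.8 = 211.8→212, 28 + 136.2 = 164.2→164) → #b1d4a4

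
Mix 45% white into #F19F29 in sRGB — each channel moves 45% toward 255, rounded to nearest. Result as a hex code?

#F19F29 is rgb(241, 159, 41).
A 45% tint moves each channel 45% toward 255:
  R: 241 + 0.45×(255−241) = 241 + 6.3 = 247.3 → 247
  G: 159 + 0.45×(255−159) = 159 + 43.2 = 202.2 → 202
  B: 41 + 0.45×(255−41) = 41 + 96.3 = 137.3 → 137
rgb(247, 202, 137) = #F7CA89.

#F7CA89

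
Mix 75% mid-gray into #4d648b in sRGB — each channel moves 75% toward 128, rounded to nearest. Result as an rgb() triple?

#4d648b is rgb(77, 100, 139).
Per channel, c → c + 0.75(128 − c):
  R: 77 + 0.75×(128−77) = 77 + 38.25 = 115.25 → 115
  G: 100 + 0.75×(128−100) = 100 + 21 = 121 → 121
  B: 139 − 8.25 = 130.75 → 131

rgb(115, 121, 131)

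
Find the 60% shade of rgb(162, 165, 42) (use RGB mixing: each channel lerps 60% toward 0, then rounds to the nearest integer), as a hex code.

#414211

A 60% shade moves each channel 60% toward 0:
  R: 162 − 97.2 = 64.8 → 65
  G: 165 + 0.6×(0−165) = 165 − 99 = 66 → 66
  B: 42 − 25.2 = 16.8 → 17
rgb(65, 66, 17) = #414211.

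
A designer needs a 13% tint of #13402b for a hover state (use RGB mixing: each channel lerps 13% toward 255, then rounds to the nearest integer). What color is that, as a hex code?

#13402b is rgb(19, 64, 43).
Lerp each channel 13% toward 255:
  R: 19 + 0.13×(255−19) = 19 + 30.68 = 49.68 → 50
  G: 64 + 24.83 = 88.83 → 89
  B: 43 + 27.56 = 70.56 → 71
rgb(50, 89, 71) = #325947.

#325947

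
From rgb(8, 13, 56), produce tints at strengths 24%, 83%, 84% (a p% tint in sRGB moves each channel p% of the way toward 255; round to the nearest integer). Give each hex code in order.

#434768, #d5d6dd, #d7d8df

24%: (8 + 59.28 = 67.28→67, 13 + 58.08 = 71.08→71, 56 + 47.76 = 103.76→104) → #434768
83%: (8 + 205.01 = 213.01→213, 13 + 200.86 = 213.86→214, 56 + 165.17 = 221.17→221) → #d5d6dd
84%: (8 + 207.48 = 215.48→215, 13 + 203.28 = 216.28→216, 56 + 167.16 = 223.16→223) → #d7d8df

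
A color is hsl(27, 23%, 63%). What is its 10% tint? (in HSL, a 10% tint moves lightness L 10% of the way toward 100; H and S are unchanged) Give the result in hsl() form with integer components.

hsl(27, 23%, 67%)

L moves 10% from 63 toward 100: 63 + 3.7 = 66.7 → 67.
H and S are unchanged.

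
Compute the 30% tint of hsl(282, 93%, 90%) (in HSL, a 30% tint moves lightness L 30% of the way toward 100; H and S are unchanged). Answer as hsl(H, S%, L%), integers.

hsl(282, 93%, 93%)

L moves 30% from 90 toward 100: 90 + 3 = 93 → 93.
H and S are unchanged.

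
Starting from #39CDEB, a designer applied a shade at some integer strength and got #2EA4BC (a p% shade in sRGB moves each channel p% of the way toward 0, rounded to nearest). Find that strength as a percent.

20%

#39CDEB is rgb(57, 205, 235); #2EA4BC is rgb(46, 164, 188).
On the B channel (widest range): 188 ≈ 235 + (p/100)(0 − 235), so p ≈ 100×(188 − 235)/(0 − 235) = -4700/-235 = 20.00.
p = 20 reproduces all three channels after rounding.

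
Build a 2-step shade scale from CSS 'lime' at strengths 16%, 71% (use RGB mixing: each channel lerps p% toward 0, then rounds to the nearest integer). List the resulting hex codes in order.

CSS lime is rgb(0, 255, 0).
16%: (0→0, 255 − 40.8 = 214.2→214, 0→0) → #00d600
71%: (0→0, 255 − 181.05 = 73.95→74, 0→0) → #004a00

#00d600, #004a00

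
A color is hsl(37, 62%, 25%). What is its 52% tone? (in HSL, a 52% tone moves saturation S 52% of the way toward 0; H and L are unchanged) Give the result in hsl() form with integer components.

hsl(37, 30%, 25%)

S moves 52% from 62 toward 0: 62 − 32.24 = 29.76 → 30.
H and L are unchanged.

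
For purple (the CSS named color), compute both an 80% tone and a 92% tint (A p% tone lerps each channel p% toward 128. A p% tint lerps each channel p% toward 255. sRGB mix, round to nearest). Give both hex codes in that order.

#806680, #F5EBF5

CSS purple is rgb(128, 0, 128).
80% tone:
  R: 128 + 0.8×(128−128) = 128 + 0 = 128 → 128
  G: 0 + 0.8×(128−0) = 0 + 102.4 = 102.4 → 102
  B: 128 + 0.8×(128−128) = 128 + 0 = 128 → 128
  → #806680
92% tint:
  R: 128 + 0.92×(255−128) = 128 + 116.84 = 244.84 → 245
  G: 0 + 0.92×(255−0) = 0 + 234.6 = 234.6 → 235
  B: 128 + 0.92×(255−128) = 128 + 116.84 = 244.84 → 245
  → #F5EBF5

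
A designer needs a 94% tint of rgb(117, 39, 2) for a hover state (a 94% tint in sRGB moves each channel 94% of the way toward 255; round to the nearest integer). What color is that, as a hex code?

A 94% tint moves each channel 94% toward 255:
  R: 117 + 129.72 = 246.72 → 247
  G: 39 + 0.94×(255−39) = 39 + 203.04 = 242.04 → 242
  B: 2 + 0.94×(255−2) = 2 + 237.82 = 239.82 → 240
rgb(247, 242, 240) = #F7F2F0.

#F7F2F0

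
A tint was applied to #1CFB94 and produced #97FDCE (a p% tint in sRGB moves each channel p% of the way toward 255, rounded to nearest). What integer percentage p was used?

#1CFB94 is rgb(28, 251, 148); #97FDCE is rgb(151, 253, 206).
On the R channel (widest range): 151 ≈ 28 + (p/100)(255 − 28), so p ≈ 100×(151 − 28)/(255 − 28) = 12300/227 = 54.19.
p = 54 reproduces all three channels after rounding.

54%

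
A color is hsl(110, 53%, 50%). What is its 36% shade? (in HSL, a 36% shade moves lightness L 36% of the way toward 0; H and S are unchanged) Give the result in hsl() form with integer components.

hsl(110, 53%, 32%)

L moves 36% from 50 toward 0: 50 − 18 = 32 → 32.
H and S are unchanged.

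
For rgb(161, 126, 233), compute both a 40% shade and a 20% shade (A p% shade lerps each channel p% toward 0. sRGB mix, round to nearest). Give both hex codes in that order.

40% shade:
  R: 161 + 0.4×(0−161) = 161 − 64.4 = 96.6 → 97
  G: 126 + 0.4×(0−126) = 126 − 50.4 = 75.6 → 76
  B: 233 − 93.2 = 139.8 → 140
  → #614C8C
20% shade:
  R: 161 − 32.2 = 128.8 → 129
  G: 126 − 25.2 = 100.8 → 101
  B: 233 + 0.2×(0−233) = 233 − 46.6 = 186.4 → 186
  → #8165BA

#614C8C, #8165BA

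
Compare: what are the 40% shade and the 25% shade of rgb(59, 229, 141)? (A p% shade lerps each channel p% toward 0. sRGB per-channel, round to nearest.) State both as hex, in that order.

#238955, #2CAC6A

40% shade:
  R: 59 + 0.4×(0−59) = 59 − 23.6 = 35.4 → 35
  G: 229 + 0.4×(0−229) = 229 − 91.6 = 137.4 → 137
  B: 141 + 0.4×(0−141) = 141 − 56.4 = 84.6 → 85
  → #238955
25% shade:
  R: 59 + 0.25×(0−59) = 59 − 14.75 = 44.25 → 44
  G: 229 + 0.25×(0−229) = 229 − 57.25 = 171.75 → 172
  B: 141 − 35.25 = 105.75 → 106
  → #2CAC6A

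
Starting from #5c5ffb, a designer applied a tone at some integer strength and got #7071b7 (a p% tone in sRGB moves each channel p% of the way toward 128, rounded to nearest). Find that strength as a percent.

55%

#5c5ffb is rgb(92, 95, 251); #7071b7 is rgb(112, 113, 183).
On the B channel (widest range): 183 ≈ 251 + (p/100)(128 − 251), so p ≈ 100×(183 − 251)/(128 − 251) = -6800/-123 = 55.28.
p = 55 reproduces all three channels after rounding.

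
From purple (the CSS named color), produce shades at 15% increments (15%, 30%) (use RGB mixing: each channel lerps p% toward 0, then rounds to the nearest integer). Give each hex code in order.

CSS purple is rgb(128, 0, 128).
15%: (128 − 19.2 = 108.8→109, 0→0, 128 − 19.2 = 108.8→109) → #6D006D
30%: (128 − 38.4 = 89.6→90, 0→0, 128 − 38.4 = 89.6→90) → #5A005A

#6D006D, #5A005A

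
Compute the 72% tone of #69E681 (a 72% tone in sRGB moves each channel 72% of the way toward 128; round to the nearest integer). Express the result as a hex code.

#7A9D80

#69E681 is rgb(105, 230, 129).
Lerp each channel 72% toward 128:
  R: 105 + 16.56 = 121.56 → 122
  G: 230 + 0.72×(128−230) = 230 − 73.44 = 156.56 → 157
  B: 129 + 0.72×(128−129) = 129 − 0.72 = 128.28 → 128
rgb(122, 157, 128) = #7A9D80.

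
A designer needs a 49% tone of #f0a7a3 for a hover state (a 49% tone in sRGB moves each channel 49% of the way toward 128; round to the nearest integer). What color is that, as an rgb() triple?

rgb(185, 148, 146)

#f0a7a3 is rgb(240, 167, 163).
Lerp each channel 49% toward 128:
  R: 240 − 54.88 = 185.12 → 185
  G: 167 − 19.11 = 147.89 → 148
  B: 163 − 17.15 = 145.85 → 146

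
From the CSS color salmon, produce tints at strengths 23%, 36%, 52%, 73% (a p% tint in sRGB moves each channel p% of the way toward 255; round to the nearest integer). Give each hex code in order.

CSS salmon is rgb(250, 128, 114).
23%: (250 + 1.15 = 251.15→251, 128 + 29.21 = 157.21→157, 114 + 32.43 = 146.43→146) → #fb9d92
36%: (250 + 1.8 = 251.8→252, 128 + 45.72 = 173.72→174, 114 + 50.76 = 164.76→165) → #fcaea5
52%: (250 + 2.6 = 252.6→253, 128 + 66.04 = 194.04→194, 114 + 73.32 = 187.32→187) → #fdc2bb
73%: (250 + 3.65 = 253.65→254, 128 + 92.71 = 220.71→221, 114 + 102.93 = 216.93→217) → #feddd9

#fb9d92, #fcaea5, #fdc2bb, #feddd9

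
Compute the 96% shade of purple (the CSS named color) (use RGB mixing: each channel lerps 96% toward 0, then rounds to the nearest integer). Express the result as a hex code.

CSS purple is rgb(128, 0, 128).
A 96% shade moves each channel 96% toward 0:
  R: 128 − 122.88 = 5.12 → 5
  G: 0 + 0.96×(0−0) = 0 + 0 = 0 → 0
  B: 128 + 0.96×(0−128) = 128 − 122.88 = 5.12 → 5
rgb(5, 0, 5) = #050005.

#050005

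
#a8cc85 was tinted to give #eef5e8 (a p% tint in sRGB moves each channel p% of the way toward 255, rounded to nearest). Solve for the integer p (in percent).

81%

#a8cc85 is rgb(168, 204, 133); #eef5e8 is rgb(238, 245, 232).
On the B channel (widest range): 232 ≈ 133 + (p/100)(255 − 133), so p ≈ 100×(232 − 133)/(255 − 133) = 9900/122 = 81.15.
p = 81 reproduces all three channels after rounding.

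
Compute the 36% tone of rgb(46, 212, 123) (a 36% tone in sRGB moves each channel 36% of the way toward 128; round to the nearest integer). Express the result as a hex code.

#4CB67D

A 36% tone moves each channel 36% toward 128:
  R: 46 + 29.52 = 75.52 → 76
  G: 212 + 0.36×(128−212) = 212 − 30.24 = 181.76 → 182
  B: 123 + 1.8 = 124.8 → 125
rgb(76, 182, 125) = #4CB67D.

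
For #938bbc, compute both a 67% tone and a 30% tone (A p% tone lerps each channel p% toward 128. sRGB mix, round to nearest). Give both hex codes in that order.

#938bbc is rgb(147, 139, 188).
67% tone:
  R: 147 + 0.67×(128−147) = 147 − 12.73 = 134.27 → 134
  G: 139 − 7.37 = 131.63 → 132
  B: 188 − 40.2 = 147.8 → 148
  → #868494
30% tone:
  R: 147 + 0.3×(128−147) = 147 − 5.7 = 141.3 → 141
  G: 139 + 0.3×(128−139) = 139 − 3.3 = 135.7 → 136
  B: 188 + 0.3×(128−188) = 188 − 18 = 170 → 170
  → #8d88aa

#868494, #8d88aa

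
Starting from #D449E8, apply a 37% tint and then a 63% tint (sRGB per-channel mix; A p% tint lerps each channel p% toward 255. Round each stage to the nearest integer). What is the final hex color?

#D449E8 is rgb(212, 73, 232).
Lerp each channel 37% toward 255:
  R: 212 + 0.37×(255−212) = 212 + 15.91 = 227.91 → 228
  G: 73 + 0.37×(255−73) = 73 + 67.34 = 140.34 → 140
  B: 232 + 0.37×(255−232) = 232 + 8.51 = 240.51 → 241
After the tint: rgb(228, 140, 241) = #E48CF1.
Per channel, c → c + 0.63(255 − c):
  R: 228 + 0.63×(255−228) = 228 + 17.01 = 245.01 → 245
  G: 140 + 72.45 = 212.45 → 212
  B: 241 + 0.63×(255−241) = 241 + 8.82 = 249.82 → 250
rgb(245, 212, 250) = #F5D4FA.

#F5D4FA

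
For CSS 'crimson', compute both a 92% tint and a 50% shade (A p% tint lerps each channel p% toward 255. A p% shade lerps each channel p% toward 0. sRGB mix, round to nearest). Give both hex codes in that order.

CSS crimson is rgb(220, 20, 60).
92% tint:
  R: 220 + 0.92×(255−220) = 220 + 32.2 = 252.2 → 252
  G: 20 + 0.92×(255−20) = 20 + 216.2 = 236.2 → 236
  B: 60 + 179.4 = 239.4 → 239
  → #fcecef
50% shade:
  R: 220 + 0.5×(0−220) = 220 − 110 = 110 → 110
  G: 20 − 10 = 10 → 10
  B: 60 − 30 = 30 → 30
  → #6e0a1e

#fcecef, #6e0a1e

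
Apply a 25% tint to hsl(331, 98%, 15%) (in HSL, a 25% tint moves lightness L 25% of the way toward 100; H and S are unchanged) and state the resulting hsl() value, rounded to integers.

hsl(331, 98%, 36%)

L moves 25% from 15 toward 100: 15 + 21.25 = 36.25 → 36.
H and S are unchanged.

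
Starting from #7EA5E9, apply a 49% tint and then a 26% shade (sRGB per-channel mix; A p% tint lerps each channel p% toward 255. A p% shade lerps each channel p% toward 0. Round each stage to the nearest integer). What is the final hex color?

#8C9BB5

#7EA5E9 is rgb(126, 165, 233).
Per channel, c → c + 0.49(255 − c):
  R: 126 + 63.21 = 189.21 → 189
  G: 165 + 0.49×(255−165) = 165 + 44.1 = 209.1 → 209
  B: 233 + 10.78 = 243.78 → 244
After the tint: rgb(189, 209, 244) = #BDD1F4.
A 26% shade moves each channel 26% toward 0:
  R: 189 + 0.26×(0−189) = 189 − 49.14 = 139.86 → 140
  G: 209 + 0.26×(0−209) = 209 − 54.34 = 154.66 → 155
  B: 244 − 63.44 = 180.56 → 181
rgb(140, 155, 181) = #8C9BB5.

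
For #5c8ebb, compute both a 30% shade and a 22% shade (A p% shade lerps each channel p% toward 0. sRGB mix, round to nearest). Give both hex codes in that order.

#5c8ebb is rgb(92, 142, 187).
30% shade:
  R: 92 − 27.6 = 64.4 → 64
  G: 142 + 0.3×(0−142) = 142 − 42.6 = 99.4 → 99
  B: 187 + 0.3×(0−187) = 187 − 56.1 = 130.9 → 131
  → #406383
22% shade:
  R: 92 − 20.24 = 71.76 → 72
  G: 142 + 0.22×(0−142) = 142 − 31.24 = 110.76 → 111
  B: 187 + 0.22×(0−187) = 187 − 41.14 = 145.86 → 146
  → #486f92

#406383, #486f92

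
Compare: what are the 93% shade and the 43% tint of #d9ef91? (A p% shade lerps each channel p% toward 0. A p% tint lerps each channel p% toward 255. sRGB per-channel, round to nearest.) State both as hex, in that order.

#d9ef91 is rgb(217, 239, 145).
93% shade:
  R: 217 + 0.93×(0−217) = 217 − 201.81 = 15.19 → 15
  G: 239 + 0.93×(0−239) = 239 − 222.27 = 16.73 → 17
  B: 145 − 134.85 = 10.15 → 10
  → #0f110a
43% tint:
  R: 217 + 0.43×(255−217) = 217 + 16.34 = 233.34 → 233
  G: 239 + 0.43×(255−239) = 239 + 6.88 = 245.88 → 246
  B: 145 + 47.3 = 192.3 → 192
  → #e9f6c0

#0f110a, #e9f6c0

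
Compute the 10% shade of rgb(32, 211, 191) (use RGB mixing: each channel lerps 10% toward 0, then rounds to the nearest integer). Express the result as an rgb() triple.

Per channel, c → c + 0.1(0 − c):
  R: 32 − 3.2 = 28.8 → 29
  G: 211 + 0.1×(0−211) = 211 − 21.1 = 189.9 → 190
  B: 191 + 0.1×(0−191) = 191 − 19.1 = 171.9 → 172

rgb(29, 190, 172)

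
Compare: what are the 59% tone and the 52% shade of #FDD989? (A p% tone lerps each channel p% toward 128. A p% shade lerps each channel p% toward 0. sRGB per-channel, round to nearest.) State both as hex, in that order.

#B3A484, #796842

#FDD989 is rgb(253, 217, 137).
59% tone:
  R: 253 − 73.75 = 179.25 → 179
  G: 217 + 0.59×(128−217) = 217 − 52.51 = 164.49 → 164
  B: 137 − 5.31 = 131.69 → 132
  → #B3A484
52% shade:
  R: 253 + 0.52×(0−253) = 253 − 131.56 = 121.44 → 121
  G: 217 − 112.84 = 104.16 → 104
  B: 137 + 0.52×(0−137) = 137 − 71.24 = 65.76 → 66
  → #796842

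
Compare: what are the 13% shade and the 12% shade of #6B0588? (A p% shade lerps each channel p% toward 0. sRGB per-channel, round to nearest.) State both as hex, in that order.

#6B0588 is rgb(107, 5, 136).
13% shade:
  R: 107 − 13.91 = 93.09 → 93
  G: 5 + 0.13×(0−5) = 5 − 0.65 = 4.35 → 4
  B: 136 + 0.13×(0−136) = 136 − 17.68 = 118.32 → 118
  → #5D0476
12% shade:
  R: 107 + 0.12×(0−107) = 107 − 12.84 = 94.16 → 94
  G: 5 + 0.12×(0−5) = 5 − 0.6 = 4.4 → 4
  B: 136 − 16.32 = 119.68 → 120
  → #5E0478

#5D0476, #5E0478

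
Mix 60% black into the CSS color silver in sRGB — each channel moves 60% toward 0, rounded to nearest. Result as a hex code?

CSS silver is rgb(192, 192, 192).
Lerp each channel 60% toward 0:
  R: 192 − 115.2 = 76.8 → 77
  G: 192 + 0.6×(0−192) = 192 − 115.2 = 76.8 → 77
  B: 192 + 0.6×(0−192) = 192 − 115.2 = 76.8 → 77
rgb(77, 77, 77) = #4D4D4D.

#4D4D4D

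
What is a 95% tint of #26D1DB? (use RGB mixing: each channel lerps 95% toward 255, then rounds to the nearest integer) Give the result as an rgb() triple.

#26D1DB is rgb(38, 209, 219).
Per channel, c → c + 0.95(255 − c):
  R: 38 + 0.95×(255−38) = 38 + 206.15 = 244.15 → 244
  G: 209 + 0.95×(255−209) = 209 + 43.7 = 252.7 → 253
  B: 219 + 34.2 = 253.2 → 253

rgb(244, 253, 253)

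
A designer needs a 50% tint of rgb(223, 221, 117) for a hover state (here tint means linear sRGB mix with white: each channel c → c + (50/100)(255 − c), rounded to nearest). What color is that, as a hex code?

#EFEEBA

A 50% tint moves each channel 50% toward 255:
  R: 223 + 0.5×(255−223) = 223 + 16 = 239 → 239
  G: 221 + 0.5×(255−221) = 221 + 17 = 238 → 238
  B: 117 + 0.5×(255−117) = 117 + 69 = 186 → 186
rgb(239, 238, 186) = #EFEEBA.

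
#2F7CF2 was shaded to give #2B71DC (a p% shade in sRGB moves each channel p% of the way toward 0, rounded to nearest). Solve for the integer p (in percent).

9%

#2F7CF2 is rgb(47, 124, 242); #2B71DC is rgb(43, 113, 220).
On the B channel (widest range): 220 ≈ 242 + (p/100)(0 − 242), so p ≈ 100×(220 − 242)/(0 − 242) = -2200/-242 = 9.09.
p = 9 reproduces all three channels after rounding.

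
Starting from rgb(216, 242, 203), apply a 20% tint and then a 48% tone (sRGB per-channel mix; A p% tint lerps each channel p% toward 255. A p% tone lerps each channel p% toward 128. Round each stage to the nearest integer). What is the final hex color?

Per channel, c → c + 0.2(255 − c):
  R: 216 + 0.2×(255−216) = 216 + 7.8 = 223.8 → 224
  G: 242 + 2.6 = 244.6 → 245
  B: 203 + 10.4 = 213.4 → 213
After the tint: rgb(224, 245, 213) = #E0F5D5.
A 48% tone moves each channel 48% toward 128:
  R: 224 + 0.48×(128−224) = 224 − 46.08 = 177.92 → 178
  G: 245 + 0.48×(128−245) = 245 − 56.16 = 188.84 → 189
  B: 213 − 40.8 = 172.2 → 172
rgb(178, 189, 172) = #B2BDAC.

#B2BDAC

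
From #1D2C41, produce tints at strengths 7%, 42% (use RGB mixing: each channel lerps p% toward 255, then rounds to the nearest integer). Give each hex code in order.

#2D3B4E, #7C8591

#1D2C41 is rgb(29, 44, 65).
7%: (29 + 15.82 = 44.82→45, 44 + 14.77 = 58.77→59, 65 + 13.3 = 78.3→78) → #2D3B4E
42%: (29 + 94.92 = 123.92→124, 44 + 88.62 = 132.62→133, 65 + 79.8 = 144.8→145) → #7C8591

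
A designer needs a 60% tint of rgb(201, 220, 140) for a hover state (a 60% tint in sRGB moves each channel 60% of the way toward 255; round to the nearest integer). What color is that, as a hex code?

Per channel, c → c + 0.6(255 − c):
  R: 201 + 0.6×(255−201) = 201 + 32.4 = 233.4 → 233
  G: 220 + 21 = 241 → 241
  B: 140 + 69 = 209 → 209
rgb(233, 241, 209) = #E9F1D1.

#E9F1D1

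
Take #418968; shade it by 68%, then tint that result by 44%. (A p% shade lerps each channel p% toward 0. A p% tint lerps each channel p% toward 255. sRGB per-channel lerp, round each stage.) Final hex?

#418968 is rgb(65, 137, 104).
Per channel, c → c + 0.68(0 − c):
  R: 65 − 44.2 = 20.8 → 21
  G: 137 + 0.68×(0−137) = 137 − 93.16 = 43.84 → 44
  B: 104 − 70.72 = 33.28 → 33
After the shade: rgb(21, 44, 33) = #152c21.
Lerp each channel 44% toward 255:
  R: 21 + 0.44×(255−21) = 21 + 102.96 = 123.96 → 124
  G: 44 + 0.44×(255−44) = 44 + 92.84 = 136.84 → 137
  B: 33 + 0.44×(255−33) = 33 + 97.68 = 130.68 → 131
rgb(124, 137, 131) = #7c8983.

#7c8983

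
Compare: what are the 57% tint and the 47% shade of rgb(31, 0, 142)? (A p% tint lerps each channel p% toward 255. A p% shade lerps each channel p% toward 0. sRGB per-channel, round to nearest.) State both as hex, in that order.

#9f91ce, #10004b

57% tint:
  R: 31 + 0.57×(255−31) = 31 + 127.68 = 158.68 → 159
  G: 0 + 0.57×(255−0) = 0 + 145.35 = 145.35 → 145
  B: 142 + 0.57×(255−142) = 142 + 64.41 = 206.41 → 206
  → #9f91ce
47% shade:
  R: 31 − 14.57 = 16.43 → 16
  G: 0 + 0.47×(0−0) = 0 + 0 = 0 → 0
  B: 142 + 0.47×(0−142) = 142 − 66.74 = 75.26 → 75
  → #10004b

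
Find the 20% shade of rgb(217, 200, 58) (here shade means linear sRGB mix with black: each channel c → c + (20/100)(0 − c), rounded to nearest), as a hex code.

#AEA02E

Per channel, c → c + 0.2(0 − c):
  R: 217 − 43.4 = 173.6 → 174
  G: 200 + 0.2×(0−200) = 200 − 40 = 160 → 160
  B: 58 − 11.6 = 46.4 → 46
rgb(174, 160, 46) = #AEA02E.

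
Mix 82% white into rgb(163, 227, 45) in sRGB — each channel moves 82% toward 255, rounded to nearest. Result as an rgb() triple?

rgb(238, 250, 217)

Per channel, c → c + 0.82(255 − c):
  R: 163 + 0.82×(255−163) = 163 + 75.44 = 238.44 → 238
  G: 227 + 0.82×(255−227) = 227 + 22.96 = 249.96 → 250
  B: 45 + 172.2 = 217.2 → 217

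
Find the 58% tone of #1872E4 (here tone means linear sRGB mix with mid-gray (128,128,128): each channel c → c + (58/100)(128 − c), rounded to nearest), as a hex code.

#1872E4 is rgb(24, 114, 228).
A 58% tone moves each channel 58% toward 128:
  R: 24 + 60.32 = 84.32 → 84
  G: 114 + 0.58×(128−114) = 114 + 8.12 = 122.12 → 122
  B: 228 − 58 = 170 → 170
rgb(84, 122, 170) = #547AAA.

#547AAA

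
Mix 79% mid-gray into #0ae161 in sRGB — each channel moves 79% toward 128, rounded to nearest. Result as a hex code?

#0ae161 is rgb(10, 225, 97).
Lerp each channel 79% toward 128:
  R: 10 + 93.22 = 103.22 → 103
  G: 225 + 0.79×(128−225) = 225 − 76.63 = 148.37 → 148
  B: 97 + 0.79×(128−97) = 97 + 24.49 = 121.49 → 121
rgb(103, 148, 121) = #679479.

#679479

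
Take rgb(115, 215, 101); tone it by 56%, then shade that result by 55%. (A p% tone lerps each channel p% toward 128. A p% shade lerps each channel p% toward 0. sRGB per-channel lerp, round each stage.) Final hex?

Lerp each channel 56% toward 128:
  R: 115 + 0.56×(128−115) = 115 + 7.28 = 122.28 → 122
  G: 215 + 0.56×(128−215) = 215 − 48.72 = 166.28 → 166
  B: 101 + 0.56×(128−101) = 101 + 15.12 = 116.12 → 116
After the tone: rgb(122, 166, 116) = #7AA674.
Lerp each channel 55% toward 0:
  R: 122 + 0.55×(0−122) = 122 − 67.1 = 54.9 → 55
  G: 166 + 0.55×(0−166) = 166 − 91.3 = 74.7 → 75
  B: 116 + 0.55×(0−116) = 116 − 63.8 = 52.2 → 52
rgb(55, 75, 52) = #374B34.

#374B34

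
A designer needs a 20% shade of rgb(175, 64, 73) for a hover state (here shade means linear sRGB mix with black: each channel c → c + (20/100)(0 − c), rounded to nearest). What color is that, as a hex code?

#8c333a

Lerp each channel 20% toward 0:
  R: 175 + 0.2×(0−175) = 175 − 35 = 140 → 140
  G: 64 − 12.8 = 51.2 → 51
  B: 73 − 14.6 = 58.4 → 58
rgb(140, 51, 58) = #8c333a.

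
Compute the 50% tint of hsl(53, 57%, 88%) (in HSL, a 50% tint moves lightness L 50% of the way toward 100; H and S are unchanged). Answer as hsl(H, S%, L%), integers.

L moves 50% from 88 toward 100: 88 + 6 = 94 → 94.
H and S are unchanged.

hsl(53, 57%, 94%)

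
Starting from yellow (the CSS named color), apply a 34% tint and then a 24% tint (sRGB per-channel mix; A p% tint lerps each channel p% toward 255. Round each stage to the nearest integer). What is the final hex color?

CSS yellow is rgb(255, 255, 0).
Per channel, c → c + 0.34(255 − c):
  R: 255 + 0.34×(255−255) = 255 + 0 = 255 → 255
  G: 255 + 0.34×(255−255) = 255 + 0 = 255 → 255
  B: 0 + 0.34×(255−0) = 0 + 86.7 = 86.7 → 87
After the tint: rgb(255, 255, 87) = #ffff57.
Per channel, c → c + 0.24(255 − c):
  R: 255 + 0 = 255 → 255
  G: 255 + 0.24×(255−255) = 255 + 0 = 255 → 255
  B: 87 + 40.32 = 127.32 → 127
rgb(255, 255, 127) = #ffff7f.

#ffff7f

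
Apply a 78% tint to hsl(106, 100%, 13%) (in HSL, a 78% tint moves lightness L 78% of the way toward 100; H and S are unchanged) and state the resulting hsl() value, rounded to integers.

L moves 78% from 13 toward 100: 13 + 67.86 = 80.86 → 81.
H and S are unchanged.

hsl(106, 100%, 81%)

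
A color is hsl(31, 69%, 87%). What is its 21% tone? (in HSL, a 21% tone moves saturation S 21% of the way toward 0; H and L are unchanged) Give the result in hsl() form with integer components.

S moves 21% from 69 toward 0: 69 − 14.49 = 54.51 → 55.
H and L are unchanged.

hsl(31, 55%, 87%)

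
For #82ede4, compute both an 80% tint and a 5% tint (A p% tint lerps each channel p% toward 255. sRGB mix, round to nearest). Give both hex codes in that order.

#82ede4 is rgb(130, 237, 228).
80% tint:
  R: 130 + 100 = 230 → 230
  G: 237 + 14.4 = 251.4 → 251
  B: 228 + 21.6 = 249.6 → 250
  → #e6fbfa
5% tint:
  R: 130 + 0.05×(255−130) = 130 + 6.25 = 136.25 → 136
  G: 237 + 0.05×(255−237) = 237 + 0.9 = 237.9 → 238
  B: 228 + 1.35 = 229.35 → 229
  → #88eee5

#e6fbfa, #88eee5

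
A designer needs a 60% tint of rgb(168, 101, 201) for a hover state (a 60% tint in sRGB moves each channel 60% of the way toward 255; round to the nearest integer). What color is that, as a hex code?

A 60% tint moves each channel 60% toward 255:
  R: 168 + 52.2 = 220.2 → 220
  G: 101 + 92.4 = 193.4 → 193
  B: 201 + 32.4 = 233.4 → 233
rgb(220, 193, 233) = #DCC1E9.

#DCC1E9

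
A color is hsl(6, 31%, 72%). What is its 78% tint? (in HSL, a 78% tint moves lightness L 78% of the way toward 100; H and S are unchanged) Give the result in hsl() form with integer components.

L moves 78% from 72 toward 100: 72 + 21.84 = 93.84 → 94.
H and S are unchanged.

hsl(6, 31%, 94%)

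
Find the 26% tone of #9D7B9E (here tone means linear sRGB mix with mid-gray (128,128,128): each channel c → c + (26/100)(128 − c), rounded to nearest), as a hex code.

#9D7B9E is rgb(157, 123, 158).
A 26% tone moves each channel 26% toward 128:
  R: 157 + 0.26×(128−157) = 157 − 7.54 = 149.46 → 149
  G: 123 + 0.26×(128−123) = 123 + 1.3 = 124.3 → 124
  B: 158 + 0.26×(128−158) = 158 − 7.8 = 150.2 → 150
rgb(149, 124, 150) = #957C96.

#957C96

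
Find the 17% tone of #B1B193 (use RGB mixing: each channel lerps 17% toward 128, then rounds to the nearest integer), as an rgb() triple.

rgb(169, 169, 144)

#B1B193 is rgb(177, 177, 147).
Lerp each channel 17% toward 128:
  R: 177 − 8.33 = 168.67 → 169
  G: 177 + 0.17×(128−177) = 177 − 8.33 = 168.67 → 169
  B: 147 + 0.17×(128−147) = 147 − 3.23 = 143.77 → 144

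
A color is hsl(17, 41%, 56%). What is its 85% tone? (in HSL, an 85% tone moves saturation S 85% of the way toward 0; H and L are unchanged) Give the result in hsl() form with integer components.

S moves 85% from 41 toward 0: 41 − 34.85 = 6.15 → 6.
H and L are unchanged.

hsl(17, 6%, 56%)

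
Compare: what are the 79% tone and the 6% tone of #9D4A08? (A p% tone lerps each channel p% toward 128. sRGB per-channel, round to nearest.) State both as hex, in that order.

#867567, #9B4D0F

#9D4A08 is rgb(157, 74, 8).
79% tone:
  R: 157 + 0.79×(128−157) = 157 − 22.91 = 134.09 → 134
  G: 74 + 42.66 = 116.66 → 117
  B: 8 + 94.8 = 102.8 → 103
  → #867567
6% tone:
  R: 157 − 1.74 = 155.26 → 155
  G: 74 + 3.24 = 77.24 → 77
  B: 8 + 7.2 = 15.2 → 15
  → #9B4D0F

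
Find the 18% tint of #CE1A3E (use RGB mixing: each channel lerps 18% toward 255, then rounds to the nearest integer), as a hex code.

#CE1A3E is rgb(206, 26, 62).
Lerp each channel 18% toward 255:
  R: 206 + 8.82 = 214.82 → 215
  G: 26 + 0.18×(255−26) = 26 + 41.22 = 67.22 → 67
  B: 62 + 0.18×(255−62) = 62 + 34.74 = 96.74 → 97
rgb(215, 67, 97) = #D74361.

#D74361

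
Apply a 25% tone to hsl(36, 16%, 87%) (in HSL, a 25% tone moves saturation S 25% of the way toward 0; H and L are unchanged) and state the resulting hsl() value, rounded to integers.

S moves 25% from 16 toward 0: 16 − 4 = 12 → 12.
H and L are unchanged.

hsl(36, 12%, 87%)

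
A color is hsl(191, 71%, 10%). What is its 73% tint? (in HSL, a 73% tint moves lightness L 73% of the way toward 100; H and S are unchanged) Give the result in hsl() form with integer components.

L moves 73% from 10 toward 100: 10 + 65.7 = 75.7 → 76.
H and S are unchanged.

hsl(191, 71%, 76%)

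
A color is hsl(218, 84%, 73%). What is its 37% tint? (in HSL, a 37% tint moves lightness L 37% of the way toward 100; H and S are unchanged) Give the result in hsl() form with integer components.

L moves 37% from 73 toward 100: 73 + 9.99 = 82.99 → 83.
H and S are unchanged.

hsl(218, 84%, 83%)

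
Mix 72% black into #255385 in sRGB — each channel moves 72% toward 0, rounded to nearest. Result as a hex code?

#255385 is rgb(37, 83, 133).
Per channel, c → c + 0.72(0 − c):
  R: 37 + 0.72×(0−37) = 37 − 26.64 = 10.36 → 10
  G: 83 + 0.72×(0−83) = 83 − 59.76 = 23.24 → 23
  B: 133 + 0.72×(0−133) = 133 − 95.76 = 37.24 → 37
rgb(10, 23, 37) = #0A1725.

#0A1725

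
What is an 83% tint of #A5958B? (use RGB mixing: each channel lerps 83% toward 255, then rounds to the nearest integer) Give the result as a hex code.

#F0EDEB

#A5958B is rgb(165, 149, 139).
Lerp each channel 83% toward 255:
  R: 165 + 0.83×(255−165) = 165 + 74.7 = 239.7 → 240
  G: 149 + 0.83×(255−149) = 149 + 87.98 = 236.98 → 237
  B: 139 + 96.28 = 235.28 → 235
rgb(240, 237, 235) = #F0EDEB.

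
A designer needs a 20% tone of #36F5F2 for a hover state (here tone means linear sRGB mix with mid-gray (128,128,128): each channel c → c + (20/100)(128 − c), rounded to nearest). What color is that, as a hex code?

#36F5F2 is rgb(54, 245, 242).
Lerp each channel 20% toward 128:
  R: 54 + 14.8 = 68.8 → 69
  G: 245 + 0.2×(128−245) = 245 − 23.4 = 221.6 → 222
  B: 242 + 0.2×(128−242) = 242 − 22.8 = 219.2 → 219
rgb(69, 222, 219) = #45DEDB.

#45DEDB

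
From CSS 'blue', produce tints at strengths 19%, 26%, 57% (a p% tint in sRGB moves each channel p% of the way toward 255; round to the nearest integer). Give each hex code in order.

CSS blue is rgb(0, 0, 255).
19%: (0 + 48.45 = 48.45→48, 0 + 48.45 = 48.45→48, 255→255) → #3030FF
26%: (0 + 66.3 = 66.3→66, 0 + 66.3 = 66.3→66, 255→255) → #4242FF
57%: (0 + 145.35 = 145.35→145, 0 + 145.35 = 145.35→145, 255→255) → #9191FF

#3030FF, #4242FF, #9191FF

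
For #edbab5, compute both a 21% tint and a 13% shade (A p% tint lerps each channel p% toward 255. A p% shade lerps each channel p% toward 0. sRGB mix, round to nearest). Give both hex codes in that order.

#f1c8c5, #cea29d

#edbab5 is rgb(237, 186, 181).
21% tint:
  R: 237 + 3.78 = 240.78 → 241
  G: 186 + 0.21×(255−186) = 186 + 14.49 = 200.49 → 200
  B: 181 + 0.21×(255−181) = 181 + 15.54 = 196.54 → 197
  → #f1c8c5
13% shade:
  R: 237 − 30.81 = 206.19 → 206
  G: 186 + 0.13×(0−186) = 186 − 24.18 = 161.82 → 162
  B: 181 + 0.13×(0−181) = 181 − 23.53 = 157.47 → 157
  → #cea29d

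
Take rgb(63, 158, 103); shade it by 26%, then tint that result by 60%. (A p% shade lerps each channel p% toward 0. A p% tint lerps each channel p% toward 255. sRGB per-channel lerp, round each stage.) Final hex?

A 26% shade moves each channel 26% toward 0:
  R: 63 + 0.26×(0−63) = 63 − 16.38 = 46.62 → 47
  G: 158 + 0.26×(0−158) = 158 − 41.08 = 116.92 → 117
  B: 103 − 26.78 = 76.22 → 76
After the shade: rgb(47, 117, 76) = #2f754c.
Per channel, c → c + 0.6(255 − c):
  R: 47 + 124.8 = 171.8 → 172
  G: 117 + 82.8 = 199.8 → 200
  B: 76 + 0.6×(255−76) = 76 + 107.4 = 183.4 → 183
rgb(172, 200, 183) = #acc8b7.

#acc8b7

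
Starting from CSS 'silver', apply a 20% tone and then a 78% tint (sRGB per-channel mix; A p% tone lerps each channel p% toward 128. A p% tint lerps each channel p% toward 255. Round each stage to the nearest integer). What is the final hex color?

#EEEEEE

CSS silver is rgb(192, 192, 192).
Per channel, c → c + 0.2(128 − c):
  R: 192 + 0.2×(128−192) = 192 − 12.8 = 179.2 → 179
  G: 192 + 0.2×(128−192) = 192 − 12.8 = 179.2 → 179
  B: 192 − 12.8 = 179.2 → 179
After the tone: rgb(179, 179, 179) = #B3B3B3.
A 78% tint moves each channel 78% toward 255:
  R: 179 + 0.78×(255−179) = 179 + 59.28 = 238.28 → 238
  G: 179 + 0.78×(255−179) = 179 + 59.28 = 238.28 → 238
  B: 179 + 0.78×(255−179) = 179 + 59.28 = 238.28 → 238
rgb(238, 238, 238) = #EEEEEE.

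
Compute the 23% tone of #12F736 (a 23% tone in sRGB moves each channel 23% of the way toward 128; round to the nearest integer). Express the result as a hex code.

#2BDC47

#12F736 is rgb(18, 247, 54).
Lerp each channel 23% toward 128:
  R: 18 + 0.23×(128−18) = 18 + 25.3 = 43.3 → 43
  G: 247 − 27.37 = 219.63 → 220
  B: 54 + 0.23×(128−54) = 54 + 17.02 = 71.02 → 71
rgb(43, 220, 71) = #2BDC47.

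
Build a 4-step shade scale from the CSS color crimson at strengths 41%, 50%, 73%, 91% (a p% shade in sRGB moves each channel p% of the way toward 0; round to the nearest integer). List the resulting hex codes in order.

#820c23, #6e0a1e, #3b0510, #140205

CSS crimson is rgb(220, 20, 60).
41%: (220 − 90.2 = 129.8→130, 20 − 8.2 = 11.8→12, 60 − 24.6 = 35.4→35) → #820c23
50%: (220 − 110 = 110→110, 20 − 10 = 10→10, 60 − 30 = 30→30) → #6e0a1e
73%: (220 − 160.6 = 59.4→59, 20 − 14.6 = 5.4→5, 60 − 43.8 = 16.2→16) → #3b0510
91%: (220 − 200.2 = 19.8→20, 20 − 18.2 = 1.8→2, 60 − 54.6 = 5.4→5) → #140205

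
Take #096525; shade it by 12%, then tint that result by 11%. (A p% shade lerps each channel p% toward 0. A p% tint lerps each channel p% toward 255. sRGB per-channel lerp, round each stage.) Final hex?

#096525 is rgb(9, 101, 37).
Lerp each channel 12% toward 0:
  R: 9 + 0.12×(0−9) = 9 − 1.08 = 7.92 → 8
  G: 101 − 12.12 = 88.88 → 89
  B: 37 − 4.44 = 32.56 → 33
After the shade: rgb(8, 89, 33) = #085921.
An 11% tint moves each channel 11% toward 255:
  R: 8 + 0.11×(255−8) = 8 + 27.17 = 35.17 → 35
  G: 89 + 0.11×(255−89) = 89 + 18.26 = 107.26 → 107
  B: 33 + 24.42 = 57.42 → 57
rgb(35, 107, 57) = #236b39.

#236b39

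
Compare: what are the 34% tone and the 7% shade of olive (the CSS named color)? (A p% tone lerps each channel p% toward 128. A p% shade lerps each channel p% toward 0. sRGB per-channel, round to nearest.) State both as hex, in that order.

#80802C, #777700

CSS olive is rgb(128, 128, 0).
34% tone:
  R: 128 + 0 = 128 → 128
  G: 128 + 0 = 128 → 128
  B: 0 + 43.52 = 43.52 → 44
  → #80802C
7% shade:
  R: 128 + 0.07×(0−128) = 128 − 8.96 = 119.04 → 119
  G: 128 − 8.96 = 119.04 → 119
  B: 0 + 0 = 0 → 0
  → #777700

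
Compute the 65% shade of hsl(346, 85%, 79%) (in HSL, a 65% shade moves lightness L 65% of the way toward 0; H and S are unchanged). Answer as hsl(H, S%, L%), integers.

L moves 65% from 79 toward 0: 79 − 51.35 = 27.65 → 28.
H and S are unchanged.

hsl(346, 85%, 28%)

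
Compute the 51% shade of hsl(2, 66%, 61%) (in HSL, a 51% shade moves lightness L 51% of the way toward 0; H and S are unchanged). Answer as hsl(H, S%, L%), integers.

hsl(2, 66%, 30%)

L moves 51% from 61 toward 0: 61 − 31.11 = 29.89 → 30.
H and S are unchanged.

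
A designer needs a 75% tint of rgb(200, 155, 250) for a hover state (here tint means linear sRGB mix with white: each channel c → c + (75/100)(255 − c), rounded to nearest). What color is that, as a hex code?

A 75% tint moves each channel 75% toward 255:
  R: 200 + 41.25 = 241.25 → 241
  G: 155 + 75 = 230 → 230
  B: 250 + 0.75×(255−250) = 250 + 3.75 = 253.75 → 254
rgb(241, 230, 254) = #F1E6FE.

#F1E6FE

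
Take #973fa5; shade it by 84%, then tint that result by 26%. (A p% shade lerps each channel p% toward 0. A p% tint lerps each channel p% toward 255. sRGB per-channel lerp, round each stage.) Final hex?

#544a56

#973fa5 is rgb(151, 63, 165).
An 84% shade moves each channel 84% toward 0:
  R: 151 + 0.84×(0−151) = 151 − 126.84 = 24.16 → 24
  G: 63 − 52.92 = 10.08 → 10
  B: 165 + 0.84×(0−165) = 165 − 138.6 = 26.4 → 26
After the shade: rgb(24, 10, 26) = #180a1a.
A 26% tint moves each channel 26% toward 255:
  R: 24 + 0.26×(255−24) = 24 + 60.06 = 84.06 → 84
  G: 10 + 0.26×(255−10) = 10 + 63.7 = 73.7 → 74
  B: 26 + 0.26×(255−26) = 26 + 59.54 = 85.54 → 86
rgb(84, 74, 86) = #544a56.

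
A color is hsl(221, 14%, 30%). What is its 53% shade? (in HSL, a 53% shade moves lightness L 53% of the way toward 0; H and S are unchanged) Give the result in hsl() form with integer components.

hsl(221, 14%, 14%)

L moves 53% from 30 toward 0: 30 − 15.9 = 14.1 → 14.
H and S are unchanged.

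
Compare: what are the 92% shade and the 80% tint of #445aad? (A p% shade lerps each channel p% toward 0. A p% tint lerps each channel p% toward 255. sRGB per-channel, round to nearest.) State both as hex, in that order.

#445aad is rgb(68, 90, 173).
92% shade:
  R: 68 − 62.56 = 5.44 → 5
  G: 90 + 0.92×(0−90) = 90 − 82.8 = 7.2 → 7
  B: 173 + 0.92×(0−173) = 173 − 159.16 = 13.84 → 14
  → #05070e
80% tint:
  R: 68 + 0.8×(255−68) = 68 + 149.6 = 217.6 → 218
  G: 90 + 132 = 222 → 222
  B: 173 + 0.8×(255−173) = 173 + 65.6 = 238.6 → 239
  → #dadeef

#05070e, #dadeef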